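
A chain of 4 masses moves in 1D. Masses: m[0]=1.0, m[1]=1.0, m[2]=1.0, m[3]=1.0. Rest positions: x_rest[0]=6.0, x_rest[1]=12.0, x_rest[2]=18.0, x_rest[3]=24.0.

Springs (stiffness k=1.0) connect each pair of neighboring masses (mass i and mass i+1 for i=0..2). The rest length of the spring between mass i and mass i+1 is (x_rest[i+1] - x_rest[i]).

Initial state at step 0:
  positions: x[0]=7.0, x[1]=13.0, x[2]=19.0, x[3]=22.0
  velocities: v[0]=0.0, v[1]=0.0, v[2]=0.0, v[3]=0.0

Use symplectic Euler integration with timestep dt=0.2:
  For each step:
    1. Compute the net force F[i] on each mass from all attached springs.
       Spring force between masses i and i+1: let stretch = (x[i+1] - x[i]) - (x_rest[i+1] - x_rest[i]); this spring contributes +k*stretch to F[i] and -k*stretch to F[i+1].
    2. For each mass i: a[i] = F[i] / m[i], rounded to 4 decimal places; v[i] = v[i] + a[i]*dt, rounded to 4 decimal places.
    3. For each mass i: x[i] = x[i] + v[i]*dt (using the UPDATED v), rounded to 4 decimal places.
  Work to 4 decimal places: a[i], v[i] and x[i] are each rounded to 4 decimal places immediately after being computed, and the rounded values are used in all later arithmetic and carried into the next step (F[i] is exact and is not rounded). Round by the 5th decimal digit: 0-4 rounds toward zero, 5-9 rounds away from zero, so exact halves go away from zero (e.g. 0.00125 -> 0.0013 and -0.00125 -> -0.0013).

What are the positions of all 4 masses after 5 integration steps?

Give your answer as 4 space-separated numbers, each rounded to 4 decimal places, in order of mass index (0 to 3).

Step 0: x=[7.0000 13.0000 19.0000 22.0000] v=[0.0000 0.0000 0.0000 0.0000]
Step 1: x=[7.0000 13.0000 18.8800 22.1200] v=[0.0000 0.0000 -0.6000 0.6000]
Step 2: x=[7.0000 12.9952 18.6544 22.3504] v=[0.0000 -0.0240 -1.1280 1.1520]
Step 3: x=[6.9998 12.9770 18.3503 22.6730] v=[-0.0010 -0.0912 -1.5206 1.6128]
Step 4: x=[6.9987 12.9346 18.0042 23.0627] v=[-0.0056 -0.2120 -1.7307 1.9483]
Step 5: x=[6.9950 12.8575 17.6576 23.4900] v=[-0.0184 -0.3853 -1.7329 2.1366]

Answer: 6.9950 12.8575 17.6576 23.4900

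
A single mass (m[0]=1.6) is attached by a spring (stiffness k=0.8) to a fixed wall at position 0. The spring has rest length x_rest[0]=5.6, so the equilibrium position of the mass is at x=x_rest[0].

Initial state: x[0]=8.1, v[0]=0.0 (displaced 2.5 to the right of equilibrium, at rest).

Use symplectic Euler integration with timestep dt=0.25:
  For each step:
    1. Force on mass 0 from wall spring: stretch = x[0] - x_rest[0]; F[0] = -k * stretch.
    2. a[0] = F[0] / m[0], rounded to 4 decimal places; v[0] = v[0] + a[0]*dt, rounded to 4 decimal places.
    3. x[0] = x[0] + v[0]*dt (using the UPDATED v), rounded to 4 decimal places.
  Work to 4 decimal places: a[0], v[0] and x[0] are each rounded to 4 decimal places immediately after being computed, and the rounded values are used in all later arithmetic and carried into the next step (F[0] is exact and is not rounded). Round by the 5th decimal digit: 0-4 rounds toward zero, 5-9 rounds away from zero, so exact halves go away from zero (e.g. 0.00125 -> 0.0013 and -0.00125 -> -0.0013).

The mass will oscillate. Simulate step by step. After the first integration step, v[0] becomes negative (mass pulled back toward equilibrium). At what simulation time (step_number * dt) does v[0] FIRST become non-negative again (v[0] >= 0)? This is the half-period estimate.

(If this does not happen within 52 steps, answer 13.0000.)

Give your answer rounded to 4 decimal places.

Step 0: x=[8.1000] v=[0.0000]
Step 1: x=[8.0219] v=[-0.3125]
Step 2: x=[7.8681] v=[-0.6153]
Step 3: x=[7.6434] v=[-0.8988]
Step 4: x=[7.3549] v=[-1.1542]
Step 5: x=[7.0115] v=[-1.3736]
Step 6: x=[6.6240] v=[-1.5501]
Step 7: x=[6.2045] v=[-1.6781]
Step 8: x=[5.7661] v=[-1.7537]
Step 9: x=[5.3225] v=[-1.7745]
Step 10: x=[4.8876] v=[-1.7398]
Step 11: x=[4.4749] v=[-1.6508]
Step 12: x=[4.0974] v=[-1.5102]
Step 13: x=[3.7668] v=[-1.3224]
Step 14: x=[3.4935] v=[-1.0933]
Step 15: x=[3.2860] v=[-0.8300]
Step 16: x=[3.1508] v=[-0.5408]
Step 17: x=[3.0921] v=[-0.2347]
Step 18: x=[3.1118] v=[0.0788]
First v>=0 after going negative at step 18, time=4.5000

Answer: 4.5000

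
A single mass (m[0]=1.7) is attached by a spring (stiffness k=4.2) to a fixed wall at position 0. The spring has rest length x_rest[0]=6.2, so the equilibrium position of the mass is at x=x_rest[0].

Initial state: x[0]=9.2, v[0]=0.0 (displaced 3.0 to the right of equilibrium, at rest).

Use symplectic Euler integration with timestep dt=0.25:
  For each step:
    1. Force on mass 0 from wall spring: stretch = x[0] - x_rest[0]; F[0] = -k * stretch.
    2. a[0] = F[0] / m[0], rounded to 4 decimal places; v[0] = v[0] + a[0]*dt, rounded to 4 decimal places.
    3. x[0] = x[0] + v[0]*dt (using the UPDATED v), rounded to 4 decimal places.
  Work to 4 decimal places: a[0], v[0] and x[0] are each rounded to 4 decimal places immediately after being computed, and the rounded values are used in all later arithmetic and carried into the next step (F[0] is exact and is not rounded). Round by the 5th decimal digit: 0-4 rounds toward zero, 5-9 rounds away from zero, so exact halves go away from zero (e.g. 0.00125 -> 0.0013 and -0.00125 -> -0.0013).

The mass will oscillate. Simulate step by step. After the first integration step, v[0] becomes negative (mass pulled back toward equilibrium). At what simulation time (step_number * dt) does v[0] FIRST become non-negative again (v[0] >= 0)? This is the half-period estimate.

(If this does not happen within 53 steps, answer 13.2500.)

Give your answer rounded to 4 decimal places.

Step 0: x=[9.2000] v=[0.0000]
Step 1: x=[8.7368] v=[-1.8530]
Step 2: x=[7.8818] v=[-3.4199]
Step 3: x=[6.7671] v=[-4.4587]
Step 4: x=[5.5649] v=[-4.8090]
Step 5: x=[4.4607] v=[-4.4167]
Step 6: x=[3.6251] v=[-3.3424]
Step 7: x=[3.1871] v=[-1.7520]
Step 8: x=[3.2143] v=[0.1089]
First v>=0 after going negative at step 8, time=2.0000

Answer: 2.0000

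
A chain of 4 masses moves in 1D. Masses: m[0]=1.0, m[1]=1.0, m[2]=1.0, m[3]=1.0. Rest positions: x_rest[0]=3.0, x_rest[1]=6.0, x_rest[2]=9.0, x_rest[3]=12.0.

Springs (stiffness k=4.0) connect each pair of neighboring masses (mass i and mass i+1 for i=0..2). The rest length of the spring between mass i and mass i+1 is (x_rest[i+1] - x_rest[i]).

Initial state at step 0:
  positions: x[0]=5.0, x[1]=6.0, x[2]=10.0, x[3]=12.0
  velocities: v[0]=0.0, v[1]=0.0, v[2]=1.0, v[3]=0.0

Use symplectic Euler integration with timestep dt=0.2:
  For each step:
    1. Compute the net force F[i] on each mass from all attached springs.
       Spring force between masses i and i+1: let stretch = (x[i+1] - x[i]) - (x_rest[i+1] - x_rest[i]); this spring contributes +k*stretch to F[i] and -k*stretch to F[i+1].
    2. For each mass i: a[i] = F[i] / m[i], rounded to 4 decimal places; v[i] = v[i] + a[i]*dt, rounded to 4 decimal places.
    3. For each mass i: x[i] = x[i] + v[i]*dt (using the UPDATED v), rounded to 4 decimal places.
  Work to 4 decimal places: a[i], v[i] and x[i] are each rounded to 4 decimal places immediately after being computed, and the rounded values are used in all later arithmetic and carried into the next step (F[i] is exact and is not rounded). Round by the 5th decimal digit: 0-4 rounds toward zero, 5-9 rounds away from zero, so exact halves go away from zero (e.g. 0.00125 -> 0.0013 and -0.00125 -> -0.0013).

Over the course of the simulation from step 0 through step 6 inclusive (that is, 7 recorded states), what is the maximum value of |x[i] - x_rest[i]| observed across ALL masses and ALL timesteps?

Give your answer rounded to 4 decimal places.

Answer: 2.0435

Derivation:
Step 0: x=[5.0000 6.0000 10.0000 12.0000] v=[0.0000 0.0000 1.0000 0.0000]
Step 1: x=[4.6800 6.4800 9.8800 12.1600] v=[-1.6000 2.4000 -0.6000 0.8000]
Step 2: x=[4.1680 7.2160 9.5808 12.4352] v=[-2.5600 3.6800 -1.4960 1.3760]
Step 3: x=[3.6637 7.8427 9.3599 12.7337] v=[-2.5216 3.1334 -1.1043 1.4925]
Step 4: x=[3.3480 8.0435 9.4361 12.9724] v=[-1.5784 1.0040 0.3810 1.1935]
Step 5: x=[3.3036 7.7158 9.8553 13.1253] v=[-0.2220 -1.6383 2.0960 0.7645]
Step 6: x=[3.4852 7.0245 10.4554 13.2350] v=[0.9078 -3.4565 3.0004 0.5485]
Max displacement = 2.0435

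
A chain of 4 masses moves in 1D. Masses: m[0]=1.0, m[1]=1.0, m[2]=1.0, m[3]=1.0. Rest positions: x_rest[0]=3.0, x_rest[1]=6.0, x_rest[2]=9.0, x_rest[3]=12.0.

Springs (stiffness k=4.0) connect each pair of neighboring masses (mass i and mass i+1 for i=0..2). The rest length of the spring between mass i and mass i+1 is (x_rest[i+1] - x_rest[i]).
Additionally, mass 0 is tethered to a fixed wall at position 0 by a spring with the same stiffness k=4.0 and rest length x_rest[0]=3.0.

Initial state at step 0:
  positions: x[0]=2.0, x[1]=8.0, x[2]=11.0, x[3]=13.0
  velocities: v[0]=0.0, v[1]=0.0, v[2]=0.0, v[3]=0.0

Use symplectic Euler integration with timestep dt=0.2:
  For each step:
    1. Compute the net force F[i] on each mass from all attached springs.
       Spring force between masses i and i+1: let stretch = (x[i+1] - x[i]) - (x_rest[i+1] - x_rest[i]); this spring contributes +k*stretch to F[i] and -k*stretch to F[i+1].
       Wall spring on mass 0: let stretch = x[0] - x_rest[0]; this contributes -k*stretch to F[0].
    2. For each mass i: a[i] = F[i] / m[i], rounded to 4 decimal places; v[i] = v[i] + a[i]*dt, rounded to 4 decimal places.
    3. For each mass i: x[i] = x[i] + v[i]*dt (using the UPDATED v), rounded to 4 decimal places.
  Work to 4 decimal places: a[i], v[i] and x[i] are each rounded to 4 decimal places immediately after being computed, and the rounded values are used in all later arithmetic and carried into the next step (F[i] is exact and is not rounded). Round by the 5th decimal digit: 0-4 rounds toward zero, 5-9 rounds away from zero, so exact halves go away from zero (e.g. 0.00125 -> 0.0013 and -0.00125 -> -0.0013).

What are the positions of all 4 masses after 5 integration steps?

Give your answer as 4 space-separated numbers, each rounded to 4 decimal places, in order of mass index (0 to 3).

Step 0: x=[2.0000 8.0000 11.0000 13.0000] v=[0.0000 0.0000 0.0000 0.0000]
Step 1: x=[2.6400 7.5200 10.8400 13.1600] v=[3.2000 -2.4000 -0.8000 0.8000]
Step 2: x=[3.6384 6.7904 10.5200 13.4288] v=[4.9920 -3.6480 -1.6000 1.3440]
Step 3: x=[4.5590 6.1532 10.0687 13.7122] v=[4.6029 -3.1859 -2.2566 1.4170]
Step 4: x=[5.0052 5.8874 9.5739 13.8926] v=[2.2311 -1.3289 -2.4742 0.9022]
Step 5: x=[4.7917 6.0703 9.1802 13.8620] v=[-1.0673 0.9145 -1.9684 -0.1528]

Answer: 4.7917 6.0703 9.1802 13.8620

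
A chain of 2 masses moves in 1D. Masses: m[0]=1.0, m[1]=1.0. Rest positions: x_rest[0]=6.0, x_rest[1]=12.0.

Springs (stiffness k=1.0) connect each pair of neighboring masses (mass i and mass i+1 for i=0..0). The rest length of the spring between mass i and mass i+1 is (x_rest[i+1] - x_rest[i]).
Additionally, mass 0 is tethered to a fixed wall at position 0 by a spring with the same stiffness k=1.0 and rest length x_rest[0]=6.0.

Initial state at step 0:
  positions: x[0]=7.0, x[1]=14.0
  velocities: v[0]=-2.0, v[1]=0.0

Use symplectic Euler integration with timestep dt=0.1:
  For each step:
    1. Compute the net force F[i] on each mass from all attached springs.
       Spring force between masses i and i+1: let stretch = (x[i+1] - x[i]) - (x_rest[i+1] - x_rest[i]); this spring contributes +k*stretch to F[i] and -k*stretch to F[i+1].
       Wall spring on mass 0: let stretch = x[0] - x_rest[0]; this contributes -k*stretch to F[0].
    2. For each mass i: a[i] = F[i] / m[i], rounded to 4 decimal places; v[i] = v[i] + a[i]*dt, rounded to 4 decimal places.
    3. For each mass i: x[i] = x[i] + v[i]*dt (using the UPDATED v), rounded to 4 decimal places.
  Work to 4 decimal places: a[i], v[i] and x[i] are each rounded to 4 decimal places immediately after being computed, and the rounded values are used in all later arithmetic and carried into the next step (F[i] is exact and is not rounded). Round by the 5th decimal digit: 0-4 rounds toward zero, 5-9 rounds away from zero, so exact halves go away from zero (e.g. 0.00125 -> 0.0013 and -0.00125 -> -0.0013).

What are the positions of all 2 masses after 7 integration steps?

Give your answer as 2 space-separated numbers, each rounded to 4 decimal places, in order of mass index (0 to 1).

Step 0: x=[7.0000 14.0000] v=[-2.0000 0.0000]
Step 1: x=[6.8000 13.9900] v=[-2.0000 -0.1000]
Step 2: x=[6.6039 13.9681] v=[-1.9610 -0.2190]
Step 3: x=[6.4154 13.9326] v=[-1.8850 -0.3554]
Step 4: x=[6.2379 13.8819] v=[-1.7748 -0.5071]
Step 5: x=[6.0745 13.8148] v=[-1.6342 -0.6715]
Step 6: x=[5.9277 13.7303] v=[-1.4676 -0.8455]
Step 7: x=[5.7997 13.6277] v=[-1.2801 -1.0258]

Answer: 5.7997 13.6277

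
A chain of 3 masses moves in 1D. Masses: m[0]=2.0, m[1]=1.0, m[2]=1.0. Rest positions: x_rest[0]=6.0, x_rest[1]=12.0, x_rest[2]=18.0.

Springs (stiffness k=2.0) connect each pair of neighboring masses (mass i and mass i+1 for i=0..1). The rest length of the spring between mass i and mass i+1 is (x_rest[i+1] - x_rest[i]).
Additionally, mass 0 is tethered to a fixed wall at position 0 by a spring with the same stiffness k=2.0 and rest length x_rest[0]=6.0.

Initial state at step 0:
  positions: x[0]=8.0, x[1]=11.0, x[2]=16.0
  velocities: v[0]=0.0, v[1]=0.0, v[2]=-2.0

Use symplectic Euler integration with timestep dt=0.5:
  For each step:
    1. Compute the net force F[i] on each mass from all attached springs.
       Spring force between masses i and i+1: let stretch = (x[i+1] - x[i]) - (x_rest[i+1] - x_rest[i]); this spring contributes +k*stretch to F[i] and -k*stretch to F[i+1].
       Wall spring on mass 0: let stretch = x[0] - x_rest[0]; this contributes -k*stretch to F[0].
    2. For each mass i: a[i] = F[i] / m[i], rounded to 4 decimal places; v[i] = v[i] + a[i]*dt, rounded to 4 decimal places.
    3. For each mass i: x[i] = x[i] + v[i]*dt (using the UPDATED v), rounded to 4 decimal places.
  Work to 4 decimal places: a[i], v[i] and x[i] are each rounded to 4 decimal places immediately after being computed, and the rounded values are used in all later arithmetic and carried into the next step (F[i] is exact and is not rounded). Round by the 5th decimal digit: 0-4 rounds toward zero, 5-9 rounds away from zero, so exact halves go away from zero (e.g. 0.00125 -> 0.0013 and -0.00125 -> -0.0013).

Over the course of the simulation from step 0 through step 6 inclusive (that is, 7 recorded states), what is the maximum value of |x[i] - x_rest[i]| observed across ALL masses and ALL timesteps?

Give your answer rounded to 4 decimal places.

Step 0: x=[8.0000 11.0000 16.0000] v=[0.0000 0.0000 -2.0000]
Step 1: x=[6.7500 12.0000 15.5000] v=[-2.5000 2.0000 -1.0000]
Step 2: x=[5.1250 12.1250 16.2500] v=[-3.2500 0.2500 1.5000]
Step 3: x=[3.9688 10.8125 17.9375] v=[-2.3125 -2.6250 3.3750]
Step 4: x=[3.5313 9.6407 19.0625] v=[-0.8751 -2.3437 2.2500]
Step 5: x=[3.7383 10.1251 18.4766] v=[0.4140 0.9687 -1.1718]
Step 6: x=[4.6075 11.5918 16.7150] v=[1.7383 2.9334 -3.5233]
Max displacement = 2.5000

Answer: 2.5000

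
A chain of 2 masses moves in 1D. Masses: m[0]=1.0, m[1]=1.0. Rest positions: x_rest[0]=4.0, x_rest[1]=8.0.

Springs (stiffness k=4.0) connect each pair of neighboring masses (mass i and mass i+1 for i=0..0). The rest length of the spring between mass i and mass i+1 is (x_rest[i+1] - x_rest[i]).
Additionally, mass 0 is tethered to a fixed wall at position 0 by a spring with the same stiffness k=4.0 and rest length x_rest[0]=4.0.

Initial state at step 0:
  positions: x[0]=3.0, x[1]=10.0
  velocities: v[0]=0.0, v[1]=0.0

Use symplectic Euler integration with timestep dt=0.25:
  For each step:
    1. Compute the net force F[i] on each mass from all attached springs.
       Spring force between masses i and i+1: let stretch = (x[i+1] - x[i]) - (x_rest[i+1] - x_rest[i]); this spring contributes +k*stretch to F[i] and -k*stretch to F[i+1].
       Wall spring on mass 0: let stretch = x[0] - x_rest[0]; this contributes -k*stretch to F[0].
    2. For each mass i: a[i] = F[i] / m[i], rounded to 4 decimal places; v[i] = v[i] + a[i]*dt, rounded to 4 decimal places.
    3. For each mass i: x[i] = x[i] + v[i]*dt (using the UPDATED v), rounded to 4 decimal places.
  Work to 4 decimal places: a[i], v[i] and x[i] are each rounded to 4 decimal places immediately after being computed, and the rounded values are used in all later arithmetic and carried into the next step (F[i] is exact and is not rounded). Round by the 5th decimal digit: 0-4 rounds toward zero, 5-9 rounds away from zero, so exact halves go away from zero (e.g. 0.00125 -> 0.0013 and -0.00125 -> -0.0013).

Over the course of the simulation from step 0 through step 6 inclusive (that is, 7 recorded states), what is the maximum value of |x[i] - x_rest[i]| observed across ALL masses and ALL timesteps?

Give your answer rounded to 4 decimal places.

Step 0: x=[3.0000 10.0000] v=[0.0000 0.0000]
Step 1: x=[4.0000 9.2500] v=[4.0000 -3.0000]
Step 2: x=[5.3125 8.1875] v=[5.2500 -4.2500]
Step 3: x=[6.0156 7.4063] v=[2.8125 -3.1250]
Step 4: x=[5.5625 7.2774] v=[-1.8124 -0.5157]
Step 5: x=[4.1475 7.7198] v=[-5.6600 1.7694]
Step 6: x=[2.5887 8.2691] v=[-6.2352 2.1971]
Max displacement = 2.0156

Answer: 2.0156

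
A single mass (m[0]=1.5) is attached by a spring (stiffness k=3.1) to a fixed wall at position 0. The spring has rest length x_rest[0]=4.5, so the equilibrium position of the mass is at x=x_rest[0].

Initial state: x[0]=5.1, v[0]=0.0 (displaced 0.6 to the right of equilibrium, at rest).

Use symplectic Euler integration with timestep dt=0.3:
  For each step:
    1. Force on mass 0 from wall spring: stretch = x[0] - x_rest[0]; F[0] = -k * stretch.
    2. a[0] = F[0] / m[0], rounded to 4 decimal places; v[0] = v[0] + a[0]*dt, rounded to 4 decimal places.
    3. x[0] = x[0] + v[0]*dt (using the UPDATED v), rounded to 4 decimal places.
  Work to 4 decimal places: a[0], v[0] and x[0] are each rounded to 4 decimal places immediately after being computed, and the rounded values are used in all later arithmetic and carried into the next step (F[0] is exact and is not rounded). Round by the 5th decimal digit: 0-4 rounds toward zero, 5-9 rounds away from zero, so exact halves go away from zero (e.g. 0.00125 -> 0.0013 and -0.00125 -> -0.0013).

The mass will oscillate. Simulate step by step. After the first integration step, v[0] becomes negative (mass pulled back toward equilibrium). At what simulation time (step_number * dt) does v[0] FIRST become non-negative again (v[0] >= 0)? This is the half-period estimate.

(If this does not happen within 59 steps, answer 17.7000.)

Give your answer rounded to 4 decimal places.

Step 0: x=[5.1000] v=[0.0000]
Step 1: x=[4.9884] v=[-0.3720]
Step 2: x=[4.7860] v=[-0.6748]
Step 3: x=[4.5304] v=[-0.8521]
Step 4: x=[4.2691] v=[-0.8709]
Step 5: x=[4.0508] v=[-0.7277]
Step 6: x=[3.9160] v=[-0.4492]
Step 7: x=[3.8899] v=[-0.0871]
Step 8: x=[3.9773] v=[0.2912]
First v>=0 after going negative at step 8, time=2.4000

Answer: 2.4000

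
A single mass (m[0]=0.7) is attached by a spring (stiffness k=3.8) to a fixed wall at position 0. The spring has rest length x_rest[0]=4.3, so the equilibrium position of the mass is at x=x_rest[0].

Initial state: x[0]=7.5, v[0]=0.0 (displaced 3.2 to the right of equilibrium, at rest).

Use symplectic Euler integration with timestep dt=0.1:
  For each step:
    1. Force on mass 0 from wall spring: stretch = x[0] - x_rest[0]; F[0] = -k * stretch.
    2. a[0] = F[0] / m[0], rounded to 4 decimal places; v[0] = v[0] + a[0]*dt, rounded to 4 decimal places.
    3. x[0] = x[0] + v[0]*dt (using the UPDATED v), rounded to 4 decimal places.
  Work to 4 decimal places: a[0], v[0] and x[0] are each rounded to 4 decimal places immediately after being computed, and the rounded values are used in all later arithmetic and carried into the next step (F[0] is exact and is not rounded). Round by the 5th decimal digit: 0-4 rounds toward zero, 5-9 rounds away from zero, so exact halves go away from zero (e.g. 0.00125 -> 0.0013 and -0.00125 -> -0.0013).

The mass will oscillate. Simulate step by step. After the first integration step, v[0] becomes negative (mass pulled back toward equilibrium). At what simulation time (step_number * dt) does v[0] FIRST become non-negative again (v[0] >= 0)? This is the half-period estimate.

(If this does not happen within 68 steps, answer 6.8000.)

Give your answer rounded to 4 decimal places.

Step 0: x=[7.5000] v=[0.0000]
Step 1: x=[7.3263] v=[-1.7371]
Step 2: x=[6.9883] v=[-3.3800]
Step 3: x=[6.5044] v=[-4.8394]
Step 4: x=[5.9008] v=[-6.0361]
Step 5: x=[5.2103] v=[-6.9051]
Step 6: x=[4.4704] v=[-7.3993]
Step 7: x=[3.7212] v=[-7.4918]
Step 8: x=[3.0034] v=[-7.1776]
Step 9: x=[2.3560] v=[-6.4737]
Step 10: x=[1.8142] v=[-5.4184]
Step 11: x=[1.4073] v=[-4.0690]
Step 12: x=[1.1574] v=[-2.4987]
Step 13: x=[1.0781] v=[-0.7927]
Step 14: x=[1.1737] v=[0.9563]
First v>=0 after going negative at step 14, time=1.4000

Answer: 1.4000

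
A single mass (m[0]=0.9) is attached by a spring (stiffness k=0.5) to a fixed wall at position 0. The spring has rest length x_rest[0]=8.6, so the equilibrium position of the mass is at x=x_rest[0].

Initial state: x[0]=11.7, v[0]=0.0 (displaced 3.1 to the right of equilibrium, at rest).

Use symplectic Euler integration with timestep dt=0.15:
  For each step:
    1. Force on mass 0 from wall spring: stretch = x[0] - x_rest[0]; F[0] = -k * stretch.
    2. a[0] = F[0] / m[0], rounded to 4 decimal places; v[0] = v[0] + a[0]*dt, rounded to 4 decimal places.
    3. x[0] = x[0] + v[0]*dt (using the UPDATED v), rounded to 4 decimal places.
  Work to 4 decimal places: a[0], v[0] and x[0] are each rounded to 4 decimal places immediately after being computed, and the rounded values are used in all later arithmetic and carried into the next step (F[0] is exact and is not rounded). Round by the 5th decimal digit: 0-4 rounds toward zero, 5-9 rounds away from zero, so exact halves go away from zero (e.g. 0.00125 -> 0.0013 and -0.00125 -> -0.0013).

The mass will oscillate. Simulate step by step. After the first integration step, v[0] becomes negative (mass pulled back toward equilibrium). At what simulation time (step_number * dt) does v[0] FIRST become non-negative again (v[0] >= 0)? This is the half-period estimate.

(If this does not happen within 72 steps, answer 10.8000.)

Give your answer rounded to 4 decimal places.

Answer: 4.3500

Derivation:
Step 0: x=[11.7000] v=[0.0000]
Step 1: x=[11.6613] v=[-0.2583]
Step 2: x=[11.5843] v=[-0.5134]
Step 3: x=[11.4700] v=[-0.7621]
Step 4: x=[11.3198] v=[-1.0013]
Step 5: x=[11.1356] v=[-1.2280]
Step 6: x=[10.9197] v=[-1.4393]
Step 7: x=[10.6748] v=[-1.6326]
Step 8: x=[10.4040] v=[-1.8055]
Step 9: x=[10.1106] v=[-1.9558]
Step 10: x=[9.7983] v=[-2.0817]
Step 11: x=[9.4711] v=[-2.1816]
Step 12: x=[9.1330] v=[-2.2542]
Step 13: x=[8.7882] v=[-2.2986]
Step 14: x=[8.4411] v=[-2.3143]
Step 15: x=[8.0959] v=[-2.3011]
Step 16: x=[7.7570] v=[-2.2591]
Step 17: x=[7.4287] v=[-2.1889]
Step 18: x=[7.1150] v=[-2.0913]
Step 19: x=[6.8199] v=[-1.9676]
Step 20: x=[6.5470] v=[-1.8193]
Step 21: x=[6.2998] v=[-1.6482]
Step 22: x=[6.0813] v=[-1.4565]
Step 23: x=[5.8943] v=[-1.2466]
Step 24: x=[5.7411] v=[-1.0211]
Step 25: x=[5.6237] v=[-0.7829]
Step 26: x=[5.5435] v=[-0.5349]
Step 27: x=[5.5015] v=[-0.2802]
Step 28: x=[5.4982] v=[-0.0220]
Step 29: x=[5.5337] v=[0.2365]
First v>=0 after going negative at step 29, time=4.3500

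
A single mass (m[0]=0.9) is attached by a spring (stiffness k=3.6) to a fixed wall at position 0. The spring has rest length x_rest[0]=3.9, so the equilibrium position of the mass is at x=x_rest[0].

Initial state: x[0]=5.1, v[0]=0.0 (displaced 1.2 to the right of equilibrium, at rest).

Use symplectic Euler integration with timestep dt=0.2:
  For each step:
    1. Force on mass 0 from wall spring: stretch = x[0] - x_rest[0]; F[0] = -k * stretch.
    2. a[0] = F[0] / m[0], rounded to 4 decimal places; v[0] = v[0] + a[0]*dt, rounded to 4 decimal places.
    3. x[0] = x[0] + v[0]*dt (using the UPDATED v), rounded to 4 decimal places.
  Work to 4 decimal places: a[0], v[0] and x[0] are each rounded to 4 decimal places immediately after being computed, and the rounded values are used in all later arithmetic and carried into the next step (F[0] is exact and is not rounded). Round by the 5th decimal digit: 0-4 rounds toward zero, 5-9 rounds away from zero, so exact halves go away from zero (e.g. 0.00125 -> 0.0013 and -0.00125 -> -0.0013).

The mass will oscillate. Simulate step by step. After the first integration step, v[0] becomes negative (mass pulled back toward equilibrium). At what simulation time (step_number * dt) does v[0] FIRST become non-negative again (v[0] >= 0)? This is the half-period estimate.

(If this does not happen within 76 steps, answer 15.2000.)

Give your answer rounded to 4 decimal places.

Step 0: x=[5.1000] v=[0.0000]
Step 1: x=[4.9080] v=[-0.9600]
Step 2: x=[4.5547] v=[-1.7664]
Step 3: x=[4.0967] v=[-2.2902]
Step 4: x=[3.6072] v=[-2.4476]
Step 5: x=[3.1645] v=[-2.2134]
Step 6: x=[2.8395] v=[-1.6250]
Step 7: x=[2.6842] v=[-0.7766]
Step 8: x=[2.7234] v=[0.1960]
First v>=0 after going negative at step 8, time=1.6000

Answer: 1.6000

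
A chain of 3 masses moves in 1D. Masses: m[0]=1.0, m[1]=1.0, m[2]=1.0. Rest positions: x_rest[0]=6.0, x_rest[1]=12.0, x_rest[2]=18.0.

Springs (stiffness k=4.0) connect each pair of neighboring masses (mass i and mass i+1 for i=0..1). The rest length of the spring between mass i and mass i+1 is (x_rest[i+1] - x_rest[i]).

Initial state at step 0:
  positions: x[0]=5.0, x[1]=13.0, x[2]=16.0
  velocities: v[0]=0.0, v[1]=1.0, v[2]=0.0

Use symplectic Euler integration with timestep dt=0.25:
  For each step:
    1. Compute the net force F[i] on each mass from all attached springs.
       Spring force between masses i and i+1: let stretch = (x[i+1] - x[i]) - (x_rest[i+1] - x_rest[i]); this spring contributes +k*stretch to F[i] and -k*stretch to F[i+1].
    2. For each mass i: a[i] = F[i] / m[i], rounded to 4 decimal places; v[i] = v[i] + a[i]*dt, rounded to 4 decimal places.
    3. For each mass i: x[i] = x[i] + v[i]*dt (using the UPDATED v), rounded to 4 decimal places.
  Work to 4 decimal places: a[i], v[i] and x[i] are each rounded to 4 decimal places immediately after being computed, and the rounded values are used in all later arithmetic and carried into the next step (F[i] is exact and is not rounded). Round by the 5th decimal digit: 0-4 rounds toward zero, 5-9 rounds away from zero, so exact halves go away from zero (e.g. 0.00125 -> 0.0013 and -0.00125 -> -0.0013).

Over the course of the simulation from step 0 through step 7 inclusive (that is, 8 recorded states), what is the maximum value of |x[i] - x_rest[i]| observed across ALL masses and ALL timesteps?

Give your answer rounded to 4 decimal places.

Answer: 2.1719

Derivation:
Step 0: x=[5.0000 13.0000 16.0000] v=[0.0000 1.0000 0.0000]
Step 1: x=[5.5000 12.0000 16.7500] v=[2.0000 -4.0000 3.0000]
Step 2: x=[6.1250 10.5625 17.8125] v=[2.5000 -5.7500 4.2500]
Step 3: x=[6.3594 9.8281 18.5625] v=[0.9375 -2.9375 3.0000]
Step 4: x=[5.9610 10.4102 18.6289] v=[-1.5938 2.3282 0.2656]
Step 5: x=[5.1749 11.9346 18.1406] v=[-3.1446 6.0977 -1.9531]
Step 6: x=[4.5787 13.3206 17.6008] v=[-2.3849 5.5440 -2.1591]
Step 7: x=[4.6680 13.5912 17.4910] v=[0.3570 1.0823 -0.4393]
Max displacement = 2.1719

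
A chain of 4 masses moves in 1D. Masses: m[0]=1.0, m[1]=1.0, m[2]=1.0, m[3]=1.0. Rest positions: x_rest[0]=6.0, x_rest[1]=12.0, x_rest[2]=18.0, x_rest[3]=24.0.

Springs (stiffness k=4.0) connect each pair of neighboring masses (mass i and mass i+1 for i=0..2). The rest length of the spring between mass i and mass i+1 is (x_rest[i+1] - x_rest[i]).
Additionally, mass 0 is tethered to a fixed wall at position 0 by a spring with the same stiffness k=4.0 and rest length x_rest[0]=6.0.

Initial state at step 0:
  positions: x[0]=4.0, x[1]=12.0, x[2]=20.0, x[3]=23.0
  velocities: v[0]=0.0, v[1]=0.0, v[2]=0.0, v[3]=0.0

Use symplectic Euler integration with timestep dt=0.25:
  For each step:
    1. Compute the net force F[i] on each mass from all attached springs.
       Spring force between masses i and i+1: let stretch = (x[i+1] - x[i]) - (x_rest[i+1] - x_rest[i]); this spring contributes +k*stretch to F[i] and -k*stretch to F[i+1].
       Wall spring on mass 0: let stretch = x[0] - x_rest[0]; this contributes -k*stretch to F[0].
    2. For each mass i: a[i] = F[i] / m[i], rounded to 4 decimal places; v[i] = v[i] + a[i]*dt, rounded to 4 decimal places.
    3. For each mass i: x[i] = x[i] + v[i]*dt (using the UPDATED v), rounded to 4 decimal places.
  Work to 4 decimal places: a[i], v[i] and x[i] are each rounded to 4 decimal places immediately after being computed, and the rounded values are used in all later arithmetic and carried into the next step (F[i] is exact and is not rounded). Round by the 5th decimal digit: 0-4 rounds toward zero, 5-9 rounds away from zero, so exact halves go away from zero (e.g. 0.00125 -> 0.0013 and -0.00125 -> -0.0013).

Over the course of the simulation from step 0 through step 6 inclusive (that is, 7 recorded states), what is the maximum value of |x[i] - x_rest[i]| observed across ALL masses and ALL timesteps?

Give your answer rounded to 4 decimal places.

Answer: 2.0508

Derivation:
Step 0: x=[4.0000 12.0000 20.0000 23.0000] v=[0.0000 0.0000 0.0000 0.0000]
Step 1: x=[5.0000 12.0000 18.7500 23.7500] v=[4.0000 0.0000 -5.0000 3.0000]
Step 2: x=[6.5000 11.9375 17.0625 24.7500] v=[6.0000 -0.2500 -6.7500 4.0000]
Step 3: x=[7.7344 11.7969 16.0156 25.3281] v=[4.9375 -0.5625 -4.1875 2.3125]
Step 4: x=[8.0508 11.6953 16.2422 25.0781] v=[1.2656 -0.4063 0.9063 -1.0000]
Step 5: x=[7.2656 11.8193 17.5410 24.1191] v=[-3.1407 0.4961 5.1953 -3.8359]
Step 6: x=[5.8025 12.2353 19.0539 23.0156] v=[-5.8526 1.6641 6.0517 -4.4140]
Max displacement = 2.0508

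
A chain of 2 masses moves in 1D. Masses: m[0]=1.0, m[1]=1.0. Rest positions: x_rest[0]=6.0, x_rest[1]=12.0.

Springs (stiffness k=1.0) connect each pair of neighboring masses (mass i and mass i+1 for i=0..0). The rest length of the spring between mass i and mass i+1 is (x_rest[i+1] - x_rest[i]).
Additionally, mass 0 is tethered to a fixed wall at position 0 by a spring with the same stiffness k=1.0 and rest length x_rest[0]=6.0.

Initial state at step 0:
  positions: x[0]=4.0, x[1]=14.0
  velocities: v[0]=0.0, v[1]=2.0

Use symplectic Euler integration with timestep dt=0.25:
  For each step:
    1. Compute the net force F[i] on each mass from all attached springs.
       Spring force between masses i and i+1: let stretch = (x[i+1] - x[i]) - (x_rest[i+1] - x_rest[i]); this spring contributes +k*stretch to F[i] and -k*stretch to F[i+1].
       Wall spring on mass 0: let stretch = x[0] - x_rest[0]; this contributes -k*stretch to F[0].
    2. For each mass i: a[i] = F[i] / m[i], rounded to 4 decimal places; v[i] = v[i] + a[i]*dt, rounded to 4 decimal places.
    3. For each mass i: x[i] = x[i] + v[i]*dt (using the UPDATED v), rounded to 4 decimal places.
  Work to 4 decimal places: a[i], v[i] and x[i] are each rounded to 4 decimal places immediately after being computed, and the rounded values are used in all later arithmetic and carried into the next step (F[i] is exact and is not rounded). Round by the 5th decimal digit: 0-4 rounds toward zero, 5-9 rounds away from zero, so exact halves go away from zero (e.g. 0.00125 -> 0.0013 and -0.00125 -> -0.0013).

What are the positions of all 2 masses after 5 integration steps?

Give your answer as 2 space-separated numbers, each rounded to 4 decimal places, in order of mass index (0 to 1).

Answer: 8.2195 13.4009

Derivation:
Step 0: x=[4.0000 14.0000] v=[0.0000 2.0000]
Step 1: x=[4.3750 14.2500] v=[1.5000 1.0000]
Step 2: x=[5.0938 14.2578] v=[2.8750 0.0313]
Step 3: x=[6.0670 14.0679] v=[3.8926 -0.7597]
Step 4: x=[7.1610 13.7529] v=[4.3761 -1.2599]
Step 5: x=[8.2195 13.4009] v=[4.2338 -1.4079]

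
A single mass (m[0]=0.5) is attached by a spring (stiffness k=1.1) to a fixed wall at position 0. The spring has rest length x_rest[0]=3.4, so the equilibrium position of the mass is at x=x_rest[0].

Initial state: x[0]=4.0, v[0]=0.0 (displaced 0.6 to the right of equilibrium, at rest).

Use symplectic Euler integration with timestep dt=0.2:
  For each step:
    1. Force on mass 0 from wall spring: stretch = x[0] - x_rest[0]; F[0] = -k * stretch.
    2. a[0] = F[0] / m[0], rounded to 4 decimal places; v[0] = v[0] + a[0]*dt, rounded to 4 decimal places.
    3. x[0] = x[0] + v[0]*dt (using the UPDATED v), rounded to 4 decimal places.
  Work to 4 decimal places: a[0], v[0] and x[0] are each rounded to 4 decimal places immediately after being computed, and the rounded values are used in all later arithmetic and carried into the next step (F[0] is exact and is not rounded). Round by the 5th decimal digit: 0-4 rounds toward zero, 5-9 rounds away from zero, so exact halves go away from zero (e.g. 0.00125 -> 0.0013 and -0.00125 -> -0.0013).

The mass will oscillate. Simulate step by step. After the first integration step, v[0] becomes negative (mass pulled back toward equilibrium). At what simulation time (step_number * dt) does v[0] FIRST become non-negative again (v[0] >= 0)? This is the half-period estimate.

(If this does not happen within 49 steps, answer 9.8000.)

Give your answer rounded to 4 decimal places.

Step 0: x=[4.0000] v=[0.0000]
Step 1: x=[3.9472] v=[-0.2640]
Step 2: x=[3.8462] v=[-0.5048]
Step 3: x=[3.7060] v=[-0.7011]
Step 4: x=[3.5389] v=[-0.8357]
Step 5: x=[3.3595] v=[-0.8968]
Step 6: x=[3.1837] v=[-0.8790]
Step 7: x=[3.0269] v=[-0.7838]
Step 8: x=[2.9030] v=[-0.6196]
Step 9: x=[2.8228] v=[-0.4009]
Step 10: x=[2.7934] v=[-0.1469]
Step 11: x=[2.8174] v=[0.1200]
First v>=0 after going negative at step 11, time=2.2000

Answer: 2.2000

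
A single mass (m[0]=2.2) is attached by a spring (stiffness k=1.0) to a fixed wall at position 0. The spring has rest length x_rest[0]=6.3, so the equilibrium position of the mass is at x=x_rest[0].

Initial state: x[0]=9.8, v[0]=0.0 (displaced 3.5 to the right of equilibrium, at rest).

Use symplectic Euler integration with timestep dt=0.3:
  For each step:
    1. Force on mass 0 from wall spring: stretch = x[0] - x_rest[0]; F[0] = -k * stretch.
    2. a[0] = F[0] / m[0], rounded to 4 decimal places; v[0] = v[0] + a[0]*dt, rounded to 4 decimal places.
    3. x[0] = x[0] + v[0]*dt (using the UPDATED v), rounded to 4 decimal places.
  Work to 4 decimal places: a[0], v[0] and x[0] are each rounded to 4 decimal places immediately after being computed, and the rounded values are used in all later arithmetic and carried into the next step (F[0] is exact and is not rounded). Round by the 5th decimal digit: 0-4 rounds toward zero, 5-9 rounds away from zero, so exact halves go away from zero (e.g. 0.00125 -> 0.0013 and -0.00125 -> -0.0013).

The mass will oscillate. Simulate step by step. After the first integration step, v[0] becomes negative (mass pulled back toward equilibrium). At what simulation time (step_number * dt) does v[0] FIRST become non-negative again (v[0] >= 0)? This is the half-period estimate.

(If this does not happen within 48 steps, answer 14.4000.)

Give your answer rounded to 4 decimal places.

Step 0: x=[9.8000] v=[0.0000]
Step 1: x=[9.6568] v=[-0.4773]
Step 2: x=[9.3763] v=[-0.9350]
Step 3: x=[8.9700] v=[-1.3545]
Step 4: x=[8.4544] v=[-1.7186]
Step 5: x=[7.8507] v=[-2.0124]
Step 6: x=[7.1835] v=[-2.2239]
Step 7: x=[6.4802] v=[-2.3444]
Step 8: x=[5.7695] v=[-2.3690]
Step 9: x=[5.0805] v=[-2.2967]
Step 10: x=[4.4414] v=[-2.1304]
Step 11: x=[3.8783] v=[-1.8770]
Step 12: x=[3.4143] v=[-1.5468]
Step 13: x=[3.0683] v=[-1.1533]
Step 14: x=[2.8545] v=[-0.7126]
Step 15: x=[2.7817] v=[-0.2428]
Step 16: x=[2.8528] v=[0.2370]
First v>=0 after going negative at step 16, time=4.8000

Answer: 4.8000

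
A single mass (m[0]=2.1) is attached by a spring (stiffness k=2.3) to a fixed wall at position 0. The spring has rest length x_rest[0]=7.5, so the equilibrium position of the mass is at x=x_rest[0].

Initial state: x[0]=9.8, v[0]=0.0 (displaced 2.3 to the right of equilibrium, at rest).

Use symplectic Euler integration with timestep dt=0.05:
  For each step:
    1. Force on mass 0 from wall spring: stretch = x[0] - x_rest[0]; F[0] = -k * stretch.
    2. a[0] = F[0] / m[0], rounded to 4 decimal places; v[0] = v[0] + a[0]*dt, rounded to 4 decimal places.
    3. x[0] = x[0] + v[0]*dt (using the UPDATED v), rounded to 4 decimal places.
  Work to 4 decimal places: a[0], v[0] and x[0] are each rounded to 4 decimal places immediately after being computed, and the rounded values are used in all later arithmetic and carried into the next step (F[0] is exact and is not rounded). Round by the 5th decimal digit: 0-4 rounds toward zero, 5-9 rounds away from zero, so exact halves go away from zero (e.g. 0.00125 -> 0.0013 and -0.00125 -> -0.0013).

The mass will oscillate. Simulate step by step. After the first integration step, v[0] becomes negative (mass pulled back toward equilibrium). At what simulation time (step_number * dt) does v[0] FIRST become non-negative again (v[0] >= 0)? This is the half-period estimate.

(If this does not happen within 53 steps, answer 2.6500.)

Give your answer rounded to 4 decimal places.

Step 0: x=[9.8000] v=[0.0000]
Step 1: x=[9.7937] v=[-0.1260]
Step 2: x=[9.7811] v=[-0.2516]
Step 3: x=[9.7623] v=[-0.3765]
Step 4: x=[9.7373] v=[-0.5004]
Step 5: x=[9.7062] v=[-0.6229]
Step 6: x=[9.6690] v=[-0.7437]
Step 7: x=[9.6259] v=[-0.8625]
Step 8: x=[9.5770] v=[-0.9789]
Step 9: x=[9.5224] v=[-1.0926]
Step 10: x=[9.4622] v=[-1.2034]
Step 11: x=[9.3967] v=[-1.3109]
Step 12: x=[9.3260] v=[-1.4148]
Step 13: x=[9.2503] v=[-1.5148]
Step 14: x=[9.1698] v=[-1.6107]
Step 15: x=[9.0847] v=[-1.7021]
Step 16: x=[8.9953] v=[-1.7889]
Step 17: x=[8.9018] v=[-1.8708]
Step 18: x=[8.8044] v=[-1.9476]
Step 19: x=[8.7035] v=[-2.0190]
Step 20: x=[8.5993] v=[-2.0849]
Step 21: x=[8.4920] v=[-2.1451]
Step 22: x=[8.3820] v=[-2.1994]
Step 23: x=[8.2696] v=[-2.2477]
Step 24: x=[8.1551] v=[-2.2898]
Step 25: x=[8.0388] v=[-2.3257]
Step 26: x=[7.9210] v=[-2.3552]
Step 27: x=[7.8021] v=[-2.3783]
Step 28: x=[7.6824] v=[-2.3948]
Step 29: x=[7.5622] v=[-2.4048]
Step 30: x=[7.4418] v=[-2.4082]
Step 31: x=[7.3216] v=[-2.4050]
Step 32: x=[7.2018] v=[-2.3952]
Step 33: x=[7.0829] v=[-2.3789]
Step 34: x=[6.9651] v=[-2.3561]
Step 35: x=[6.8488] v=[-2.3268]
Step 36: x=[6.7342] v=[-2.2911]
Step 37: x=[6.6217] v=[-2.2492]
Step 38: x=[6.5116] v=[-2.2011]
Step 39: x=[6.4043] v=[-2.1470]
Step 40: x=[6.3000] v=[-2.0870]
Step 41: x=[6.1989] v=[-2.0213]
Step 42: x=[6.1014] v=[-1.9501]
Step 43: x=[6.0077] v=[-1.8735]
Step 44: x=[5.9181] v=[-1.7918]
Step 45: x=[5.8328] v=[-1.7052]
Step 46: x=[5.7521] v=[-1.6139]
Step 47: x=[5.6762] v=[-1.5182]
Step 48: x=[5.6053] v=[-1.4183]
Step 49: x=[5.5396] v=[-1.3145]
Step 50: x=[5.4792] v=[-1.2071]
Step 51: x=[5.4244] v=[-1.0964]
Step 52: x=[5.3753] v=[-0.9827]
Step 53: x=[5.3320] v=[-0.8663]
v[0] did not become non-negative within 53 steps; using fallback time=2.6500

Answer: 2.6500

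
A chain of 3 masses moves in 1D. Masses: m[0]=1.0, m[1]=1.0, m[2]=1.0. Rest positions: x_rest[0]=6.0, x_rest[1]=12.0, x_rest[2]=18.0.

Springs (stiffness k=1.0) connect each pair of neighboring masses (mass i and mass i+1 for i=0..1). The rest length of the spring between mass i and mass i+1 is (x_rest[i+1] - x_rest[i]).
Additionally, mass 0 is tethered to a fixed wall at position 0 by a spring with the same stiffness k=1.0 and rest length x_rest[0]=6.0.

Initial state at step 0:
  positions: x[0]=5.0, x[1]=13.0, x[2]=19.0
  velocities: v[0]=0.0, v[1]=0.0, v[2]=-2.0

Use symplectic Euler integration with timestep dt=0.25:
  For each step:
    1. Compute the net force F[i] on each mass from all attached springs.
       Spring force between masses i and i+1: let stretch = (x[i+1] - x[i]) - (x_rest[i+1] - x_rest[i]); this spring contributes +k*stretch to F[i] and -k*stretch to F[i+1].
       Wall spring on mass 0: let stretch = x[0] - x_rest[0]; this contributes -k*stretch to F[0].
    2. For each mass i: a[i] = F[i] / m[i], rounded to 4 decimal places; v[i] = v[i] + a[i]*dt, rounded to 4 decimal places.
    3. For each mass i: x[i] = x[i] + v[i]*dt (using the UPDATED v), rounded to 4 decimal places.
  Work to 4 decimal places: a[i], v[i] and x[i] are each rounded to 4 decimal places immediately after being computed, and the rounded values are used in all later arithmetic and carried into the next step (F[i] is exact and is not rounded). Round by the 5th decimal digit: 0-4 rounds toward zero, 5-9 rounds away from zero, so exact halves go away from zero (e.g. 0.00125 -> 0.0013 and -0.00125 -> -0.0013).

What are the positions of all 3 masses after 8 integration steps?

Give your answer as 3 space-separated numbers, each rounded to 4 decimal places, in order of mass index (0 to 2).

Step 0: x=[5.0000 13.0000 19.0000] v=[0.0000 0.0000 -2.0000]
Step 1: x=[5.1875 12.8750 18.5000] v=[0.7500 -0.5000 -2.0000]
Step 2: x=[5.5313 12.6211 18.0234] v=[1.3750 -1.0156 -1.9063]
Step 3: x=[5.9725 12.2617 17.5842] v=[1.7646 -1.4375 -1.7569]
Step 4: x=[6.4335 11.8419 17.1873] v=[1.8438 -1.6792 -1.5875]
Step 5: x=[6.8304 11.4182 16.8313] v=[1.5875 -1.6950 -1.4239]
Step 6: x=[7.0871 11.0460 16.5120] v=[1.0269 -1.4887 -1.2772]
Step 7: x=[7.1483 10.7680 16.2261] v=[0.2449 -1.1119 -1.1437]
Step 8: x=[6.9890 10.6049 15.9741] v=[-0.6373 -0.6523 -1.0082]

Answer: 6.9890 10.6049 15.9741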